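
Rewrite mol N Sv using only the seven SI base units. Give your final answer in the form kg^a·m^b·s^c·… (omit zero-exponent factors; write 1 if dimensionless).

kg·m³·s⁻⁴·mol

N = kg·m/s² = kg·m·s⁻² (force = mass × acceleration).
Sv = J/kg (equivalent dose = energy per mass),
    = m²·s⁻².
Combining: mol·N·Sv = mol · (kg·m·s⁻²) · (m²·s⁻²) = kg·m³·s⁻⁴·mol.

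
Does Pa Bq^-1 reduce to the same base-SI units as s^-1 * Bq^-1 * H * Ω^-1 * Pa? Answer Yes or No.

Left side:
  Pa = N/m² (pressure = force per area),
      = kg·m⁻¹·s⁻².
  Bq = 1/s = s⁻¹ (activity is decays per second).
  So Bq⁻¹ = s.
  Combining: Pa·Bq⁻¹ = (kg·m⁻¹·s⁻²) · s = kg·m⁻¹·s⁻¹.
Right side:
  Bq = s⁻¹.
  So Bq⁻¹ = s.
  H = kg·m²·s⁻²·A⁻².
  Ω = kg·m²·s⁻³·A⁻².
  So Ω⁻¹ = kg⁻¹·m⁻²·s³·A².
  Pa = kg·m⁻¹·s⁻².
  Combining: s⁻¹·Bq⁻¹·H·Ω⁻¹·Pa = s⁻¹ · s · (kg·m²·s⁻²·A⁻²) · (kg⁻¹·m⁻²·s³·A²) · (kg·m⁻¹·s⁻²) = kg·m⁻¹·s⁻¹.
Both reduce to kg·m⁻¹·s⁻¹.

Yes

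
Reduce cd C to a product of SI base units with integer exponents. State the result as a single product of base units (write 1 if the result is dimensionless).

s·A·cd

C = A·s = s·A (charge = current × time).
Combining: cd·C = cd · (s·A) = s·A·cd.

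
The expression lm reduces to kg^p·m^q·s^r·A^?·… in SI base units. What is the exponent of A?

lm = cd.
The exponent of A is 0.

0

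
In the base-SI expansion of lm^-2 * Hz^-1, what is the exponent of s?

lm = cd·sr = cd (luminous flux; sr is dimensionless).
So lm⁻² = cd⁻².
Hz = 1/s = s⁻¹ (frequency is cycles per second).
So Hz⁻¹ = s.
Combining: lm⁻²·Hz⁻¹ = cd⁻² · s = s·cd⁻².
The exponent of s is 1.

1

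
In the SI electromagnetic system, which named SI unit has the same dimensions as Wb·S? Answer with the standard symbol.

Wb = kg·m²·s⁻²·A⁻¹.
S = kg⁻¹·m⁻²·s³·A².
Combining: Wb·S = (kg·m²·s⁻²·A⁻¹) · (kg⁻¹·m⁻²·s³·A²) = s·A.
s·A is the base-SI form of the coulomb.

C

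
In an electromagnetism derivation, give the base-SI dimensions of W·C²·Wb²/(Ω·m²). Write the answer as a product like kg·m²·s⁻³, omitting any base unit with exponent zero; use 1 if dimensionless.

kg²·m²·s⁻²·A²

Ω = V/A (resistance = voltage per current),
    = kg·m²·s⁻³·A⁻².
So Ω⁻¹ = kg⁻¹·m⁻²·s³·A².
W = J/s (power = energy per time),
    = kg·m²·s⁻³.
C = A·s = s·A (charge = current × time).
So C² = s²·A².
Wb = V·s (flux: a volt is a weber per second),
    = kg·m²·s⁻²·A⁻¹.
So Wb² = kg²·m⁴·s⁻⁴·A⁻².
Combining: Ω⁻¹·m⁻²·W·C²·Wb² = (kg⁻¹·m⁻²·s³·A²) · m⁻² · (kg·m²·s⁻³) · (s²·A²) · (kg²·m⁴·s⁻⁴·A⁻²) = kg²·m²·s⁻²·A².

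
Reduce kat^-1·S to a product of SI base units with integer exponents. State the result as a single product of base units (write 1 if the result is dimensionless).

kat = s⁻¹·mol.
So kat⁻¹ = s·mol⁻¹.
S = kg⁻¹·m⁻²·s³·A².
Combining: kat⁻¹·S = (s·mol⁻¹) · (kg⁻¹·m⁻²·s³·A²) = kg⁻¹·m⁻²·s⁴·A²·mol⁻¹.

kg⁻¹·m⁻²·s⁴·A²·mol⁻¹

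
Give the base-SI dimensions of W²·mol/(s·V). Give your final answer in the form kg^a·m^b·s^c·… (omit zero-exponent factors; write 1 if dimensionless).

kg·m²·s⁻⁴·A·mol

W = J/s (power = energy per time),
    = kg·m²·s⁻³.
So W² = kg²·m⁴·s⁻⁶.
V = W/A (potential = power per current),
    = kg·m²·s⁻³·A⁻¹.
So V⁻¹ = kg⁻¹·m⁻²·s³·A.
Combining: W²·s⁻¹·V⁻¹·mol = (kg²·m⁴·s⁻⁶) · s⁻¹ · (kg⁻¹·m⁻²·s³·A) · mol = kg·m²·s⁻⁴·A·mol.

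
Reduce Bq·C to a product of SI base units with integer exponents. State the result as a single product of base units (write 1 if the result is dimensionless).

Bq = s⁻¹.
C = s·A.
Combining: Bq·C = s⁻¹ · (s·A) = A.

A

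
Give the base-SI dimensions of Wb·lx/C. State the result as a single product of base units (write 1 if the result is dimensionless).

kg·s⁻³·A⁻²·cd

C = A·s = s·A (charge = current × time).
So C⁻¹ = s⁻¹·A⁻¹.
Wb = V·s (flux: a volt is a weber per second),
    = kg·m²·s⁻²·A⁻¹.
lx = lm/m² (illuminance = luminous flux per area),
    = m⁻²·cd.
Combining: C⁻¹·Wb·lx = (s⁻¹·A⁻¹) · (kg·m²·s⁻²·A⁻¹) · (m⁻²·cd) = kg·s⁻³·A⁻²·cd.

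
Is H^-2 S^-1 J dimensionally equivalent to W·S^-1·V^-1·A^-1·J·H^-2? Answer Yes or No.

Left side:
  H = kg·m²·s⁻²·A⁻².
  So H⁻² = kg⁻²·m⁻⁴·s⁴·A⁴.
  S = kg⁻¹·m⁻²·s³·A².
  So S⁻¹ = kg·m²·s⁻³·A⁻².
  J = kg·m²·s⁻².
  Combining: H⁻²·S⁻¹·J = (kg⁻²·m⁻⁴·s⁴·A⁴) · (kg·m²·s⁻³·A⁻²) · (kg·m²·s⁻²) = s⁻¹·A².
Right side:
  W = J/s (power = energy per time),
      = kg·m²·s⁻³.
  S = 1/Ω (conductance is reciprocal resistance),
      = kg⁻¹·m⁻²·s³·A².
  So S⁻¹ = kg·m²·s⁻³·A⁻².
  V = W/A (potential = power per current),
      = kg·m²·s⁻³·A⁻¹.
  So V⁻¹ = kg⁻¹·m⁻²·s³·A.
  J = N·m (work = force × distance),
      = kg·m²·s⁻².
  H = Wb/A (inductance = flux per current),
      = kg·m²·s⁻²·A⁻².
  So H⁻² = kg⁻²·m⁻⁴·s⁴·A⁴.
  Combining: W·S⁻¹·V⁻¹·A⁻¹·J·H⁻² = (kg·m²·s⁻³) · (kg·m²·s⁻³·A⁻²) · (kg⁻¹·m⁻²·s³·A) · A⁻¹ · (kg·m²·s⁻²) · (kg⁻²·m⁻⁴·s⁴·A⁴) = s⁻¹·A².
Both reduce to s⁻¹·A².

Yes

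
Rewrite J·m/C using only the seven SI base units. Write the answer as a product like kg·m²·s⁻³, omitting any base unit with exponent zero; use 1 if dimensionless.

kg·m³·s⁻³·A⁻¹

J = kg·m²·s⁻².
C = s·A.
So C⁻¹ = s⁻¹·A⁻¹.
Combining: J·C⁻¹·m = (kg·m²·s⁻²) · (s⁻¹·A⁻¹) · m = kg·m³·s⁻³·A⁻¹.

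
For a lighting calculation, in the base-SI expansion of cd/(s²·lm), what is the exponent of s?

-2

lm = cd.
So lm⁻¹ = cd⁻¹.
Combining: s⁻²·cd·lm⁻¹ = s⁻² · cd · cd⁻¹ = s⁻².
The exponent of s is -2.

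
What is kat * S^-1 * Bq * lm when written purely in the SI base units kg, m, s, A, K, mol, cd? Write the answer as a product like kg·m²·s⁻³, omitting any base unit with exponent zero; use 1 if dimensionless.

kat = mol/s = s⁻¹·mol (catalytic activity).
S = 1/Ω (conductance is reciprocal resistance),
    = kg⁻¹·m⁻²·s³·A².
So S⁻¹ = kg·m²·s⁻³·A⁻².
Bq = 1/s = s⁻¹ (activity is decays per second).
lm = cd·sr = cd (luminous flux; sr is dimensionless).
Combining: kat·S⁻¹·Bq·lm = (s⁻¹·mol) · (kg·m²·s⁻³·A⁻²) · s⁻¹ · cd = kg·m²·s⁻⁵·A⁻²·mol·cd.

kg·m²·s⁻⁵·A⁻²·mol·cd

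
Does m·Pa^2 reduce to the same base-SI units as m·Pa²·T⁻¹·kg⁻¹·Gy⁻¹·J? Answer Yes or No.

No

Left side:
  Pa = N/m² (pressure = force per area),
      = kg·m⁻¹·s⁻².
  So Pa² = kg²·m⁻²·s⁻⁴.
  Combining: m·Pa² = m · (kg²·m⁻²·s⁻⁴) = kg²·m⁻¹·s⁻⁴.
Right side:
  Pa = N/m² (pressure = force per area),
      = kg·m⁻¹·s⁻².
  So Pa² = kg²·m⁻²·s⁻⁴.
  T = Wb/m² (flux density = flux per area),
      = kg·s⁻²·A⁻¹.
  So T⁻¹ = kg⁻¹·s²·A.
  Gy = J/kg (absorbed dose = energy per mass),
      = m²·s⁻².
  So Gy⁻¹ = m⁻²·s².
  J = N·m (work = force × distance),
      = kg·m²·s⁻².
  Combining: m·Pa²·T⁻¹·kg⁻¹·Gy⁻¹·J = m · (kg²·m⁻²·s⁻⁴) · (kg⁻¹·s²·A) · kg⁻¹ · (m⁻²·s²) · (kg·m²·s⁻²) = kg·m⁻¹·s⁻²·A.
Left is kg²·m⁻¹·s⁻⁴; right is kg·m⁻¹·s⁻²·A — different.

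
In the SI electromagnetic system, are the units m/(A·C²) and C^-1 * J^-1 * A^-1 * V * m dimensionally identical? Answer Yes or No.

Left side:
  C = A·s = s·A (charge = current × time).
  So C⁻² = s⁻²·A⁻².
  Combining: A⁻¹·C⁻²·m = A⁻¹ · (s⁻²·A⁻²) · m = m·s⁻²·A⁻³.
Right side:
  C = A·s = s·A (charge = current × time).
  So C⁻¹ = s⁻¹·A⁻¹.
  J = N·m (work = force × distance),
      = kg·m²·s⁻².
  So J⁻¹ = kg⁻¹·m⁻²·s².
  V = W/A (potential = power per current),
      = kg·m²·s⁻³·A⁻¹.
  Combining: C⁻¹·J⁻¹·A⁻¹·V·m = (s⁻¹·A⁻¹) · (kg⁻¹·m⁻²·s²) · A⁻¹ · (kg·m²·s⁻³·A⁻¹) · m = m·s⁻²·A⁻³.
Both reduce to m·s⁻²·A⁻³.

Yes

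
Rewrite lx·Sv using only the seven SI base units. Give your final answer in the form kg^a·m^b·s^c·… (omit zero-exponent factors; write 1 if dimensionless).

s⁻²·cd

lx = m⁻²·cd.
Sv = m²·s⁻².
Combining: lx·Sv = (m⁻²·cd) · (m²·s⁻²) = s⁻²·cd.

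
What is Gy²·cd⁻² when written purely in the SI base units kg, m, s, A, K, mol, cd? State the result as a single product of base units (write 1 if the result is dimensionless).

m⁴·s⁻⁴·cd⁻²

Gy = m²·s⁻².
So Gy² = m⁴·s⁻⁴.
Combining: Gy²·cd⁻² = (m⁴·s⁻⁴) · cd⁻² = m⁴·s⁻⁴·cd⁻².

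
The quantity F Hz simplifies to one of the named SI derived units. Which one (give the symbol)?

S

F = kg⁻¹·m⁻²·s⁴·A².
Hz = s⁻¹.
Combining: F·Hz = (kg⁻¹·m⁻²·s⁴·A²) · s⁻¹ = kg⁻¹·m⁻²·s³·A².
kg⁻¹·m⁻²·s³·A² is the base-SI form of the siemens.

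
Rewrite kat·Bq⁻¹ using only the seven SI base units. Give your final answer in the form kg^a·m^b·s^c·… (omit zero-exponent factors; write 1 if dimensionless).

mol

kat = s⁻¹·mol.
Bq = s⁻¹.
So Bq⁻¹ = s.
Combining: kat·Bq⁻¹ = (s⁻¹·mol) · s = mol.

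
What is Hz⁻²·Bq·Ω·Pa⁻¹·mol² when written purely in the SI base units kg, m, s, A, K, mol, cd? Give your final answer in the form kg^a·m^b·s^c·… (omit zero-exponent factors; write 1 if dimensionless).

Hz = 1/s = s⁻¹ (frequency is cycles per second).
So Hz⁻² = s².
Bq = 1/s = s⁻¹ (activity is decays per second).
Ω = V/A (resistance = voltage per current),
    = kg·m²·s⁻³·A⁻².
Pa = N/m² (pressure = force per area),
    = kg·m⁻¹·s⁻².
So Pa⁻¹ = kg⁻¹·m·s².
Combining: Hz⁻²·Bq·Ω·Pa⁻¹·mol² = s² · s⁻¹ · (kg·m²·s⁻³·A⁻²) · (kg⁻¹·m·s²) · mol² = m³·A⁻²·mol².

m³·A⁻²·mol²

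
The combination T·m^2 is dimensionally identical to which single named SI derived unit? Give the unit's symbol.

Wb

T = Wb/m² (flux density = flux per area),
    = kg·s⁻²·A⁻¹.
Combining: T·m² = (kg·s⁻²·A⁻¹) · m² = kg·m²·s⁻²·A⁻¹.
kg·m²·s⁻²·A⁻¹ is the base-SI form of the weber.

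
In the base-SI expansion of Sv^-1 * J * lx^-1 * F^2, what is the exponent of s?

Sv = J/kg (equivalent dose = energy per mass),
    = m²·s⁻².
So Sv⁻¹ = m⁻²·s².
J = N·m (work = force × distance),
    = kg·m²·s⁻².
lx = lm/m² (illuminance = luminous flux per area),
    = m⁻²·cd.
So lx⁻¹ = m²·cd⁻¹.
F = C/V (capacitance = charge per voltage),
    = A·s/(kg·m²·s⁻³·A⁻¹) (substituting C and V),
    = kg⁻¹·m⁻²·s⁴·A².
So F² = kg⁻²·m⁻⁴·s⁸·A⁴.
Combining: Sv⁻¹·J·lx⁻¹·F² = (m⁻²·s²) · (kg·m²·s⁻²) · (m²·cd⁻¹) · (kg⁻²·m⁻⁴·s⁸·A⁴) = kg⁻¹·m⁻²·s⁸·A⁴·cd⁻¹.
The exponent of s is 8.

8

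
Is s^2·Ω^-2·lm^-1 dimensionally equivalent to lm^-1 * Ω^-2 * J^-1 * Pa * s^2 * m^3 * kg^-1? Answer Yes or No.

Left side:
  Ω = kg·m²·s⁻³·A⁻².
  So Ω⁻² = kg⁻²·m⁻⁴·s⁶·A⁴.
  lm = cd.
  So lm⁻¹ = cd⁻¹.
  Combining: s²·Ω⁻²·lm⁻¹ = s² · (kg⁻²·m⁻⁴·s⁶·A⁴) · cd⁻¹ = kg⁻²·m⁻⁴·s⁸·A⁴·cd⁻¹.
Right side:
  lm = cd.
  So lm⁻¹ = cd⁻¹.
  Ω = kg·m²·s⁻³·A⁻².
  So Ω⁻² = kg⁻²·m⁻⁴·s⁶·A⁴.
  J = kg·m²·s⁻².
  So J⁻¹ = kg⁻¹·m⁻²·s².
  Pa = kg·m⁻¹·s⁻².
  Combining: lm⁻¹·Ω⁻²·J⁻¹·Pa·s²·m³·kg⁻¹ = cd⁻¹ · (kg⁻²·m⁻⁴·s⁶·A⁴) · (kg⁻¹·m⁻²·s²) · (kg·m⁻¹·s⁻²) · s² · m³ · kg⁻¹ = kg⁻³·m⁻⁴·s⁸·A⁴·cd⁻¹.
Left is kg⁻²·m⁻⁴·s⁸·A⁴·cd⁻¹; right is kg⁻³·m⁻⁴·s⁸·A⁴·cd⁻¹ — different.

No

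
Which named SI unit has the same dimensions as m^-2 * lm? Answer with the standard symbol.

lm = cd·sr = cd (luminous flux; sr is dimensionless).
Combining: m⁻²·lm = m⁻² · cd = m⁻²·cd.
m⁻²·cd is the base-SI form of the lux.

lx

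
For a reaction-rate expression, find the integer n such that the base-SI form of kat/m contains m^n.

-1

kat = mol/s = s⁻¹·mol (catalytic activity).
Combining: kat·m⁻¹ = (s⁻¹·mol) · m⁻¹ = m⁻¹·s⁻¹·mol.
The exponent of m is -1.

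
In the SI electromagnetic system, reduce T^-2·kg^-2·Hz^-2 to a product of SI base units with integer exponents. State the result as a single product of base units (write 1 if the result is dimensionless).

kg⁻⁴·s⁶·A²

T = Wb/m² (flux density = flux per area),
    = kg·s⁻²·A⁻¹.
So T⁻² = kg⁻²·s⁴·A².
Hz = 1/s = s⁻¹ (frequency is cycles per second).
So Hz⁻² = s².
Combining: T⁻²·kg⁻²·Hz⁻² = (kg⁻²·s⁴·A²) · kg⁻² · s² = kg⁻⁴·s⁶·A².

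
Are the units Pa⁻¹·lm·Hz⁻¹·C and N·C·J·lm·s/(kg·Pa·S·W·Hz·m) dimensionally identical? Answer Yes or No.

Left side:
  Pa = N/m² (pressure = force per area),
      = kg·m⁻¹·s⁻².
  So Pa⁻¹ = kg⁻¹·m·s².
  lm = cd·sr = cd (luminous flux; sr is dimensionless).
  Hz = 1/s = s⁻¹ (frequency is cycles per second).
  So Hz⁻¹ = s.
  C = A·s = s·A (charge = current × time).
  Combining: Pa⁻¹·lm·Hz⁻¹·C = (kg⁻¹·m·s²) · cd · s · (s·A) = kg⁻¹·m·s⁴·A·cd.
Right side:
  Pa = N/m² (pressure = force per area),
      = kg·m⁻¹·s⁻².
  So Pa⁻¹ = kg⁻¹·m·s².
  N = kg·m/s² = kg·m·s⁻² (force = mass × acceleration).
  S = 1/Ω (conductance is reciprocal resistance),
      = kg⁻¹·m⁻²·s³·A².
  So S⁻¹ = kg·m²·s⁻³·A⁻².
  C = A·s = s·A (charge = current × time).
  W = J/s (power = energy per time),
      = kg·m²·s⁻³.
  So W⁻¹ = kg⁻¹·m⁻²·s³.
  J = N·m (work = force × distance),
      = kg·m²·s⁻².
  Hz = 1/s = s⁻¹ (frequency is cycles per second).
  So Hz⁻¹ = s.
  lm = cd·sr = cd (luminous flux; sr is dimensionless).
  Combining: kg⁻¹·Pa⁻¹·N·S⁻¹·C·W⁻¹·J·Hz⁻¹·lm·s·m⁻¹ = kg⁻¹ · (kg⁻¹·m·s²) · (kg·m·s⁻²) · (kg·m²·s⁻³·A⁻²) · (s·A) · (kg⁻¹·m⁻²·s³) · (kg·m²·s⁻²) · s · cd · s · m⁻¹ = m³·s·A⁻¹·cd.
Left is kg⁻¹·m·s⁴·A·cd; right is m³·s·A⁻¹·cd — different.

No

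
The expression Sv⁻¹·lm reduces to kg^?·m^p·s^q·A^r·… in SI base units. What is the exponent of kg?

0

Sv = m²·s⁻².
So Sv⁻¹ = m⁻²·s².
lm = cd.
Combining: Sv⁻¹·lm = (m⁻²·s²) · cd = m⁻²·s²·cd.
The exponent of kg is 0.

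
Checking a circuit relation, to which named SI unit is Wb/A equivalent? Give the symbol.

Wb = kg·m²·s⁻²·A⁻¹.
Combining: A⁻¹·Wb = A⁻¹ · (kg·m²·s⁻²·A⁻¹) = kg·m²·s⁻²·A⁻².
kg·m²·s⁻²·A⁻² is the base-SI form of the henry.

H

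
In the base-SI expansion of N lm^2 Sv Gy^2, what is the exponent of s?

N = kg·m/s² = kg·m·s⁻² (force = mass × acceleration).
lm = cd·sr = cd (luminous flux; sr is dimensionless).
So lm² = cd².
Sv = J/kg (equivalent dose = energy per mass),
    = m²·s⁻².
Gy = J/kg (absorbed dose = energy per mass),
    = m²·s⁻².
So Gy² = m⁴·s⁻⁴.
Combining: N·lm²·Sv·Gy² = (kg·m·s⁻²) · cd² · (m²·s⁻²) · (m⁴·s⁻⁴) = kg·m⁷·s⁻⁸·cd².
The exponent of s is -8.

-8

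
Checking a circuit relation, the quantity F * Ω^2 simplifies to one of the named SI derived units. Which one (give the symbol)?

H

F = C/V (capacitance = charge per voltage),
    = A·s/(kg·m²·s⁻³·A⁻¹) (substituting C and V),
    = kg⁻¹·m⁻²·s⁴·A².
Ω = V/A (resistance = voltage per current),
    = kg·m²·s⁻³·A⁻².
So Ω² = kg²·m⁴·s⁻⁶·A⁻⁴.
Combining: F·Ω² = (kg⁻¹·m⁻²·s⁴·A²) · (kg²·m⁴·s⁻⁶·A⁻⁴) = kg·m²·s⁻²·A⁻².
kg·m²·s⁻²·A⁻² is the base-SI form of the henry.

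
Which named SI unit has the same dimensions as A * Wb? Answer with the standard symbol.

Wb = V·s (flux: a volt is a weber per second),
    = kg·m²·s⁻²·A⁻¹.
Combining: A·Wb = A · (kg·m²·s⁻²·A⁻¹) = kg·m²·s⁻².
kg·m²·s⁻² is the base-SI form of the joule.

J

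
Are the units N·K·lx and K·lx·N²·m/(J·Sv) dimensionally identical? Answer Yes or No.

Left side:
  N = kg·m/s² = kg·m·s⁻² (force = mass × acceleration).
  lx = lm/m² (illuminance = luminous flux per area),
      = m⁻²·cd.
  Combining: N·K·lx = (kg·m·s⁻²) · K · (m⁻²·cd) = kg·m⁻¹·s⁻²·K·cd.
Right side:
  J = N·m (work = force × distance),
      = kg·m²·s⁻².
  So J⁻¹ = kg⁻¹·m⁻²·s².
  Sv = J/kg (equivalent dose = energy per mass),
      = m²·s⁻².
  So Sv⁻¹ = m⁻²·s².
  lx = lm/m² (illuminance = luminous flux per area),
      = m⁻²·cd.
  N = kg·m/s² = kg·m·s⁻² (force = mass × acceleration).
  So N² = kg²·m²·s⁻⁴.
  Combining: J⁻¹·Sv⁻¹·K·lx·N²·m = (kg⁻¹·m⁻²·s²) · (m⁻²·s²) · K · (m⁻²·cd) · (kg²·m²·s⁻⁴) · m = kg·m⁻³·K·cd.
Left is kg·m⁻¹·s⁻²·K·cd; right is kg·m⁻³·K·cd — different.

No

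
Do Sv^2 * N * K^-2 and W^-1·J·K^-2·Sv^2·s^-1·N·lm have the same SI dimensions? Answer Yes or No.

No

Left side:
  Sv = m²·s⁻².
  So Sv² = m⁴·s⁻⁴.
  N = kg·m·s⁻².
  Combining: Sv²·N·K⁻² = (m⁴·s⁻⁴) · (kg·m·s⁻²) · K⁻² = kg·m⁵·s⁻⁶·K⁻².
Right side:
  W = J/s (power = energy per time),
      = kg·m²·s⁻³.
  So W⁻¹ = kg⁻¹·m⁻²·s³.
  J = N·m (work = force × distance),
      = kg·m²·s⁻².
  Sv = J/kg (equivalent dose = energy per mass),
      = m²·s⁻².
  So Sv² = m⁴·s⁻⁴.
  N = kg·m/s² = kg·m·s⁻² (force = mass × acceleration).
  lm = cd·sr = cd (luminous flux; sr is dimensionless).
  Combining: W⁻¹·J·K⁻²·Sv²·s⁻¹·N·lm = (kg⁻¹·m⁻²·s³) · (kg·m²·s⁻²) · K⁻² · (m⁴·s⁻⁴) · s⁻¹ · (kg·m·s⁻²) · cd = kg·m⁵·s⁻⁶·K⁻²·cd.
Left is kg·m⁵·s⁻⁶·K⁻²; right is kg·m⁵·s⁻⁶·K⁻²·cd — different.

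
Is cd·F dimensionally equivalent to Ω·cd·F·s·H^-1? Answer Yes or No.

Yes

Left side:
  F = C/V (capacitance = charge per voltage),
      = A·s/(kg·m²·s⁻³·A⁻¹) (substituting C and V),
      = kg⁻¹·m⁻²·s⁴·A².
  Combining: cd·F = cd · (kg⁻¹·m⁻²·s⁴·A²) = kg⁻¹·m⁻²·s⁴·A²·cd.
Right side:
  Ω = V/A (resistance = voltage per current),
      = kg·m²·s⁻³·A⁻².
  F = C/V (capacitance = charge per voltage),
      = A·s/(kg·m²·s⁻³·A⁻¹) (substituting C and V),
      = kg⁻¹·m⁻²·s⁴·A².
  H = Wb/A (inductance = flux per current),
      = kg·m²·s⁻²·A⁻².
  So H⁻¹ = kg⁻¹·m⁻²·s²·A².
  Combining: Ω·cd·F·s·H⁻¹ = (kg·m²·s⁻³·A⁻²) · cd · (kg⁻¹·m⁻²·s⁴·A²) · s · (kg⁻¹·m⁻²·s²·A²) = kg⁻¹·m⁻²·s⁴·A²·cd.
Both reduce to kg⁻¹·m⁻²·s⁴·A²·cd.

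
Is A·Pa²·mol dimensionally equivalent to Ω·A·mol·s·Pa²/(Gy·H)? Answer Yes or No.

Left side:
  Pa = N/m² (pressure = force per area),
      = kg·m⁻¹·s⁻².
  So Pa² = kg²·m⁻²·s⁻⁴.
  Combining: A·Pa²·mol = A · (kg²·m⁻²·s⁻⁴) · mol = kg²·m⁻²·s⁻⁴·A·mol.
Right side:
  Ω = V/A (resistance = voltage per current),
      = kg·m²·s⁻³·A⁻².
  Gy = J/kg (absorbed dose = energy per mass),
      = m²·s⁻².
  So Gy⁻¹ = m⁻²·s².
  H = Wb/A (inductance = flux per current),
      = kg·m²·s⁻²·A⁻².
  So H⁻¹ = kg⁻¹·m⁻²·s²·A².
  Pa = N/m² (pressure = force per area),
      = kg·m⁻¹·s⁻².
  So Pa² = kg²·m⁻²·s⁻⁴.
  Combining: Ω·A·Gy⁻¹·mol·s·H⁻¹·Pa² = (kg·m²·s⁻³·A⁻²) · A · (m⁻²·s²) · mol · s · (kg⁻¹·m⁻²·s²·A²) · (kg²·m⁻²·s⁻⁴) = kg²·m⁻⁴·s⁻²·A·mol.
Left is kg²·m⁻²·s⁻⁴·A·mol; right is kg²·m⁻⁴·s⁻²·A·mol — different.

No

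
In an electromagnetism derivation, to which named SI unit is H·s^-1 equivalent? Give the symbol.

Ω

H = kg·m²·s⁻²·A⁻².
Combining: H·s⁻¹ = (kg·m²·s⁻²·A⁻²) · s⁻¹ = kg·m²·s⁻³·A⁻².
kg·m²·s⁻³·A⁻² is the base-SI form of the ohm.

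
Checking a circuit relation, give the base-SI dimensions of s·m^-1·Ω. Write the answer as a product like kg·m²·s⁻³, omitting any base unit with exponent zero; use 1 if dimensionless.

Ω = V/A (resistance = voltage per current),
    = kg·m²·s⁻³·A⁻².
Combining: s·m⁻¹·Ω = s · m⁻¹ · (kg·m²·s⁻³·A⁻²) = kg·m·s⁻²·A⁻².

kg·m·s⁻²·A⁻²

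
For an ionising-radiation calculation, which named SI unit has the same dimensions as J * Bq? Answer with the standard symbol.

J = kg·m²·s⁻².
Bq = s⁻¹.
Combining: J·Bq = (kg·m²·s⁻²) · s⁻¹ = kg·m²·s⁻³.
kg·m²·s⁻³ is the base-SI form of the watt.

W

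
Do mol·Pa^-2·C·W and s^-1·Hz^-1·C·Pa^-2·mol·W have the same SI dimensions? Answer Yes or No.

Yes

Left side:
  Pa = N/m² (pressure = force per area),
      = kg·m⁻¹·s⁻².
  So Pa⁻² = kg⁻²·m²·s⁴.
  C = A·s = s·A (charge = current × time).
  W = J/s (power = energy per time),
      = kg·m²·s⁻³.
  Combining: mol·Pa⁻²·C·W = mol · (kg⁻²·m²·s⁴) · (s·A) · (kg·m²·s⁻³) = kg⁻¹·m⁴·s²·A·mol.
Right side:
  Hz = 1/s = s⁻¹ (frequency is cycles per second).
  So Hz⁻¹ = s.
  C = A·s = s·A (charge = current × time).
  Pa = N/m² (pressure = force per area),
      = kg·m⁻¹·s⁻².
  So Pa⁻² = kg⁻²·m²·s⁴.
  W = J/s (power = energy per time),
      = kg·m²·s⁻³.
  Combining: s⁻¹·Hz⁻¹·C·Pa⁻²·mol·W = s⁻¹ · s · (s·A) · (kg⁻²·m²·s⁴) · mol · (kg·m²·s⁻³) = kg⁻¹·m⁴·s²·A·mol.
Both reduce to kg⁻¹·m⁴·s²·A·mol.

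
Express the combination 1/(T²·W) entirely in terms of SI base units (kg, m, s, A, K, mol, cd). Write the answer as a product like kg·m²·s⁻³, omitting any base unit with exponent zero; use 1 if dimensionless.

kg⁻³·m⁻²·s⁷·A²

T = kg·s⁻²·A⁻¹.
So T⁻² = kg⁻²·s⁴·A².
W = kg·m²·s⁻³.
So W⁻¹ = kg⁻¹·m⁻²·s³.
Combining: T⁻²·W⁻¹ = (kg⁻²·s⁴·A²) · (kg⁻¹·m⁻²·s³) = kg⁻³·m⁻²·s⁷·A².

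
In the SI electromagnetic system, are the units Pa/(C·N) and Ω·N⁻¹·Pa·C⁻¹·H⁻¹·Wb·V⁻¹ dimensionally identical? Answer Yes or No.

Left side:
  Pa = N/m² (pressure = force per area),
      = kg·m⁻¹·s⁻².
  C = A·s = s·A (charge = current × time).
  So C⁻¹ = s⁻¹·A⁻¹.
  N = kg·m/s² = kg·m·s⁻² (force = mass × acceleration).
  So N⁻¹ = kg⁻¹·m⁻¹·s².
  Combining: Pa·C⁻¹·N⁻¹ = (kg·m⁻¹·s⁻²) · (s⁻¹·A⁻¹) · (kg⁻¹·m⁻¹·s²) = m⁻²·s⁻¹·A⁻¹.
Right side:
  Ω = V/A (resistance = voltage per current),
      = kg·m²·s⁻³·A⁻².
  N = kg·m/s² = kg·m·s⁻² (force = mass × acceleration).
  So N⁻¹ = kg⁻¹·m⁻¹·s².
  Pa = N/m² (pressure = force per area),
      = kg·m⁻¹·s⁻².
  C = A·s = s·A (charge = current × time).
  So C⁻¹ = s⁻¹·A⁻¹.
  H = Wb/A (inductance = flux per current),
      = kg·m²·s⁻²·A⁻².
  So H⁻¹ = kg⁻¹·m⁻²·s²·A².
  Wb = V·s (flux: a volt is a weber per second),
      = kg·m²·s⁻²·A⁻¹.
  V = W/A (potential = power per current),
      = kg·m²·s⁻³·A⁻¹.
  So V⁻¹ = kg⁻¹·m⁻²·s³·A.
  Combining: Ω·N⁻¹·Pa·C⁻¹·H⁻¹·Wb·V⁻¹ = (kg·m²·s⁻³·A⁻²) · (kg⁻¹·m⁻¹·s²) · (kg·m⁻¹·s⁻²) · (s⁻¹·A⁻¹) · (kg⁻¹·m⁻²·s²·A²) · (kg·m²·s⁻²·A⁻¹) · (kg⁻¹·m⁻²·s³·A) = m⁻²·s⁻¹·A⁻¹.
Both reduce to m⁻²·s⁻¹·A⁻¹.

Yes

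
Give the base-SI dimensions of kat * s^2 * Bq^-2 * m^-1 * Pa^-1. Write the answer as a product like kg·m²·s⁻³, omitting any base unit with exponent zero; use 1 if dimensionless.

kg⁻¹·s⁵·mol

kat = mol/s = s⁻¹·mol (catalytic activity).
Bq = 1/s = s⁻¹ (activity is decays per second).
So Bq⁻² = s².
Pa = N/m² (pressure = force per area),
    = kg·m⁻¹·s⁻².
So Pa⁻¹ = kg⁻¹·m·s².
Combining: kat·s²·Bq⁻²·m⁻¹·Pa⁻¹ = (s⁻¹·mol) · s² · s² · m⁻¹ · (kg⁻¹·m·s²) = kg⁻¹·s⁵·mol.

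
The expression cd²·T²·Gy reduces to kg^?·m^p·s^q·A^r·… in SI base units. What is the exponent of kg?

2

T = kg·s⁻²·A⁻¹.
So T² = kg²·s⁻⁴·A⁻².
Gy = m²·s⁻².
Combining: cd²·T²·Gy = cd² · (kg²·s⁻⁴·A⁻²) · (m²·s⁻²) = kg²·m²·s⁻⁶·A⁻²·cd².
The exponent of kg is 2.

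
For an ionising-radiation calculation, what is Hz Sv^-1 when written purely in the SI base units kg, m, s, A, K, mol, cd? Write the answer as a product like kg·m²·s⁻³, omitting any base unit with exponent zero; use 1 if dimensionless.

m⁻²·s

Hz = s⁻¹.
Sv = m²·s⁻².
So Sv⁻¹ = m⁻²·s².
Combining: Hz·Sv⁻¹ = s⁻¹ · (m⁻²·s²) = m⁻²·s.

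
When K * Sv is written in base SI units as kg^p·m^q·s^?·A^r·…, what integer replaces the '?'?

-2

Sv = m²·s⁻².
Combining: K·Sv = K · (m²·s⁻²) = m²·s⁻²·K.
The exponent of s is -2.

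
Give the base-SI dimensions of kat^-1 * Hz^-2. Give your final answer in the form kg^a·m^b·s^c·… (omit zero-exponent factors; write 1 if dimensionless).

s³·mol⁻¹

kat = mol/s = s⁻¹·mol (catalytic activity).
So kat⁻¹ = s·mol⁻¹.
Hz = 1/s = s⁻¹ (frequency is cycles per second).
So Hz⁻² = s².
Combining: kat⁻¹·Hz⁻² = (s·mol⁻¹) · s² = s³·mol⁻¹.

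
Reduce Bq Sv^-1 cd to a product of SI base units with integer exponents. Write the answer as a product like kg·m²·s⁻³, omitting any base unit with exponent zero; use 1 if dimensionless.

Bq = 1/s = s⁻¹ (activity is decays per second).
Sv = J/kg (equivalent dose = energy per mass),
    = m²·s⁻².
So Sv⁻¹ = m⁻²·s².
Combining: Bq·Sv⁻¹·cd = s⁻¹ · (m⁻²·s²) · cd = m⁻²·s·cd.

m⁻²·s·cd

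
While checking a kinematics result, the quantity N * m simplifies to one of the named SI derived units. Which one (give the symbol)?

J

N = kg·m/s² = kg·m·s⁻² (force = mass × acceleration).
Combining: N·m = (kg·m·s⁻²) · m = kg·m²·s⁻².
kg·m²·s⁻² is the base-SI form of the joule.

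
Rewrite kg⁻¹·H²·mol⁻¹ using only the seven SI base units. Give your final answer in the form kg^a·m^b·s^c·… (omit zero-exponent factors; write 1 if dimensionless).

H = kg·m²·s⁻²·A⁻².
So H² = kg²·m⁴·s⁻⁴·A⁻⁴.
Combining: kg⁻¹·H²·mol⁻¹ = kg⁻¹ · (kg²·m⁴·s⁻⁴·A⁻⁴) · mol⁻¹ = kg·m⁴·s⁻⁴·A⁻⁴·mol⁻¹.

kg·m⁴·s⁻⁴·A⁻⁴·mol⁻¹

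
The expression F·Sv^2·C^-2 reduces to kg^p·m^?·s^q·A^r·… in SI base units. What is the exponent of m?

2

F = C/V (capacitance = charge per voltage),
    = A·s/(kg·m²·s⁻³·A⁻¹) (substituting C and V),
    = kg⁻¹·m⁻²·s⁴·A².
Sv = J/kg (equivalent dose = energy per mass),
    = m²·s⁻².
So Sv² = m⁴·s⁻⁴.
C = A·s = s·A (charge = current × time).
So C⁻² = s⁻²·A⁻².
Combining: F·Sv²·C⁻² = (kg⁻¹·m⁻²·s⁴·A²) · (m⁴·s⁻⁴) · (s⁻²·A⁻²) = kg⁻¹·m²·s⁻².
The exponent of m is 2.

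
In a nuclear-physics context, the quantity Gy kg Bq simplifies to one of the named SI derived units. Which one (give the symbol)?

Gy = m²·s⁻².
Bq = s⁻¹.
Combining: Gy·kg·Bq = (m²·s⁻²) · kg · s⁻¹ = kg·m²·s⁻³.
kg·m²·s⁻³ is the base-SI form of the watt.

W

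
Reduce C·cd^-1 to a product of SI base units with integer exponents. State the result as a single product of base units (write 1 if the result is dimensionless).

s·A·cd⁻¹

C = A·s = s·A (charge = current × time).
Combining: C·cd⁻¹ = (s·A) · cd⁻¹ = s·A·cd⁻¹.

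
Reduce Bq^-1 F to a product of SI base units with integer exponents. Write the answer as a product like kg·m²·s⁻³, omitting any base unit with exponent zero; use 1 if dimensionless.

Bq = 1/s = s⁻¹ (activity is decays per second).
So Bq⁻¹ = s.
F = C/V (capacitance = charge per voltage),
    = A·s/(kg·m²·s⁻³·A⁻¹) (substituting C and V),
    = kg⁻¹·m⁻²·s⁴·A².
Combining: Bq⁻¹·F = s · (kg⁻¹·m⁻²·s⁴·A²) = kg⁻¹·m⁻²·s⁵·A².

kg⁻¹·m⁻²·s⁵·A²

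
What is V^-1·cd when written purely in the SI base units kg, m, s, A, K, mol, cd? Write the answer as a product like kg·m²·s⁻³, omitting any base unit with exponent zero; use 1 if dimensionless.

V = kg·m²·s⁻³·A⁻¹.
So V⁻¹ = kg⁻¹·m⁻²·s³·A.
Combining: V⁻¹·cd = (kg⁻¹·m⁻²·s³·A) · cd = kg⁻¹·m⁻²·s³·A·cd.

kg⁻¹·m⁻²·s³·A·cd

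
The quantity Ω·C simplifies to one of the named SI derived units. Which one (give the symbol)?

Wb

Ω = kg·m²·s⁻³·A⁻².
C = s·A.
Combining: Ω·C = (kg·m²·s⁻³·A⁻²) · (s·A) = kg·m²·s⁻²·A⁻¹.
kg·m²·s⁻²·A⁻¹ is the base-SI form of the weber.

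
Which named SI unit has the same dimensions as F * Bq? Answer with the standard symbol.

F = C/V (capacitance = charge per voltage),
    = A·s/(kg·m²·s⁻³·A⁻¹) (substituting C and V),
    = kg⁻¹·m⁻²·s⁴·A².
Bq = 1/s = s⁻¹ (activity is decays per second).
Combining: F·Bq = (kg⁻¹·m⁻²·s⁴·A²) · s⁻¹ = kg⁻¹·m⁻²·s³·A².
kg⁻¹·m⁻²·s³·A² is the base-SI form of the siemens.

S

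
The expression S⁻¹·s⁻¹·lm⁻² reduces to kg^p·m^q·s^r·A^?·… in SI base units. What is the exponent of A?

S = 1/Ω (conductance is reciprocal resistance),
    = kg⁻¹·m⁻²·s³·A².
So S⁻¹ = kg·m²·s⁻³·A⁻².
lm = cd·sr = cd (luminous flux; sr is dimensionless).
So lm⁻² = cd⁻².
Combining: S⁻¹·s⁻¹·lm⁻² = (kg·m²·s⁻³·A⁻²) · s⁻¹ · cd⁻² = kg·m²·s⁻⁴·A⁻²·cd⁻².
The exponent of A is -2.

-2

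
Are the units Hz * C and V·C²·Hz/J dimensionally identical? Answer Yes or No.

Left side:
  Hz = s⁻¹.
  C = s·A.
  Combining: Hz·C = s⁻¹ · (s·A) = A.
Right side:
  V = kg·m²·s⁻³·A⁻¹.
  C = s·A.
  So C² = s²·A².
  Hz = s⁻¹.
  J = kg·m²·s⁻².
  So J⁻¹ = kg⁻¹·m⁻²·s².
  Combining: V·C²·Hz·J⁻¹ = (kg·m²·s⁻³·A⁻¹) · (s²·A²) · s⁻¹ · (kg⁻¹·m⁻²·s²) = A.
Both reduce to A.

Yes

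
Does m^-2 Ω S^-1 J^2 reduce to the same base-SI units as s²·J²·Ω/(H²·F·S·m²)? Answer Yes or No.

No

Left side:
  Ω = V/A (resistance = voltage per current),
      = kg·m²·s⁻³·A⁻².
  S = 1/Ω (conductance is reciprocal resistance),
      = kg⁻¹·m⁻²·s³·A².
  So S⁻¹ = kg·m²·s⁻³·A⁻².
  J = N·m (work = force × distance),
      = kg·m²·s⁻².
  So J² = kg²·m⁴·s⁻⁴.
  Combining: m⁻²·Ω·S⁻¹·J² = m⁻² · (kg·m²·s⁻³·A⁻²) · (kg·m²·s⁻³·A⁻²) · (kg²·m⁴·s⁻⁴) = kg⁴·m⁶·s⁻¹⁰·A⁻⁴.
Right side:
  H = kg·m²·s⁻²·A⁻².
  So H⁻² = kg⁻²·m⁻⁴·s⁴·A⁴.
  F = kg⁻¹·m⁻²·s⁴·A².
  So F⁻¹ = kg·m²·s⁻⁴·A⁻².
  S = kg⁻¹·m⁻²·s³·A².
  So S⁻¹ = kg·m²·s⁻³·A⁻².
  J = kg·m²·s⁻².
  So J² = kg²·m⁴·s⁻⁴.
  Ω = kg·m²·s⁻³·A⁻².
  Combining: s²·H⁻²·F⁻¹·S⁻¹·J²·m⁻²·Ω = s² · (kg⁻²·m⁻⁴·s⁴·A⁴) · (kg·m²·s⁻⁴·A⁻²) · (kg·m²·s⁻³·A⁻²) · (kg²·m⁴·s⁻⁴) · m⁻² · (kg·m²·s⁻³·A⁻²) = kg³·m⁴·s⁻⁸·A⁻².
Left is kg⁴·m⁶·s⁻¹⁰·A⁻⁴; right is kg³·m⁴·s⁻⁸·A⁻² — different.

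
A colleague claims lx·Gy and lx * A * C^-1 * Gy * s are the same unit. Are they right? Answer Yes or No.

Left side:
  lx = lm/m² (illuminance = luminous flux per area),
      = m⁻²·cd.
  Gy = J/kg (absorbed dose = energy per mass),
      = m²·s⁻².
  Combining: lx·Gy = (m⁻²·cd) · (m²·s⁻²) = s⁻²·cd.
Right side:
  lx = lm/m² (illuminance = luminous flux per area),
      = m⁻²·cd.
  C = A·s = s·A (charge = current × time).
  So C⁻¹ = s⁻¹·A⁻¹.
  Gy = J/kg (absorbed dose = energy per mass),
      = m²·s⁻².
  Combining: lx·A·C⁻¹·Gy·s = (m⁻²·cd) · A · (s⁻¹·A⁻¹) · (m²·s⁻²) · s = s⁻²·cd.
Both reduce to s⁻²·cd.

Yes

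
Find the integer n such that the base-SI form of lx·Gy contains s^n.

-2

lx = m⁻²·cd.
Gy = m²·s⁻².
Combining: lx·Gy = (m⁻²·cd) · (m²·s⁻²) = s⁻²·cd.
The exponent of s is -2.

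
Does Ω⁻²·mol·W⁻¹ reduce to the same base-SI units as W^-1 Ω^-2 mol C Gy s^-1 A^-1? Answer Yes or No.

No

Left side:
  Ω = kg·m²·s⁻³·A⁻².
  So Ω⁻² = kg⁻²·m⁻⁴·s⁶·A⁴.
  W = kg·m²·s⁻³.
  So W⁻¹ = kg⁻¹·m⁻²·s³.
  Combining: Ω⁻²·mol·W⁻¹ = (kg⁻²·m⁻⁴·s⁶·A⁴) · mol · (kg⁻¹·m⁻²·s³) = kg⁻³·m⁻⁶·s⁹·A⁴·mol.
Right side:
  W = J/s (power = energy per time),
      = kg·m²·s⁻³.
  So W⁻¹ = kg⁻¹·m⁻²·s³.
  Ω = V/A (resistance = voltage per current),
      = kg·m²·s⁻³·A⁻².
  So Ω⁻² = kg⁻²·m⁻⁴·s⁶·A⁴.
  C = A·s = s·A (charge = current × time).
  Gy = J/kg (absorbed dose = energy per mass),
      = m²·s⁻².
  Combining: W⁻¹·Ω⁻²·mol·C·Gy·s⁻¹·A⁻¹ = (kg⁻¹·m⁻²·s³) · (kg⁻²·m⁻⁴·s⁶·A⁴) · mol · (s·A) · (m²·s⁻²) · s⁻¹ · A⁻¹ = kg⁻³·m⁻⁴·s⁷·A⁴·mol.
Left is kg⁻³·m⁻⁶·s⁹·A⁴·mol; right is kg⁻³·m⁻⁴·s⁷·A⁴·mol — different.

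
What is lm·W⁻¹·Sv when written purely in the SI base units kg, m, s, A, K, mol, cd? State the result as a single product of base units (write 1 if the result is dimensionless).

kg⁻¹·s·cd

lm = cd.
W = kg·m²·s⁻³.
So W⁻¹ = kg⁻¹·m⁻²·s³.
Sv = m²·s⁻².
Combining: lm·W⁻¹·Sv = cd · (kg⁻¹·m⁻²·s³) · (m²·s⁻²) = kg⁻¹·s·cd.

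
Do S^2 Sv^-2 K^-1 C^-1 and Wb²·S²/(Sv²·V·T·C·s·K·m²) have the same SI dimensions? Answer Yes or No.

Left side:
  S = kg⁻¹·m⁻²·s³·A².
  So S² = kg⁻²·m⁻⁴·s⁶·A⁴.
  Sv = m²·s⁻².
  So Sv⁻² = m⁻⁴·s⁴.
  C = s·A.
  So C⁻¹ = s⁻¹·A⁻¹.
  Combining: S²·Sv⁻²·K⁻¹·C⁻¹ = (kg⁻²·m⁻⁴·s⁶·A⁴) · (m⁻⁴·s⁴) · K⁻¹ · (s⁻¹·A⁻¹) = kg⁻²·m⁻⁸·s⁹·A³·K⁻¹.
Right side:
  Sv = J/kg (equivalent dose = energy per mass),
      = m²·s⁻².
  So Sv⁻² = m⁻⁴·s⁴.
  V = W/A (potential = power per current),
      = kg·m²·s⁻³·A⁻¹.
  So V⁻¹ = kg⁻¹·m⁻²·s³·A.
  T = Wb/m² (flux density = flux per area),
      = kg·s⁻²·A⁻¹.
  So T⁻¹ = kg⁻¹·s²·A.
  Wb = V·s (flux: a volt is a weber per second),
      = kg·m²·s⁻²·A⁻¹.
  So Wb² = kg²·m⁴·s⁻⁴·A⁻².
  C = A·s = s·A (charge = current × time).
  So C⁻¹ = s⁻¹·A⁻¹.
  S = 1/Ω (conductance is reciprocal resistance),
      = kg⁻¹·m⁻²·s³·A².
  So S² = kg⁻²·m⁻⁴·s⁶·A⁴.
  Combining: Sv⁻²·V⁻¹·T⁻¹·Wb²·C⁻¹·s⁻¹·K⁻¹·S²·m⁻² = (m⁻⁴·s⁴) · (kg⁻¹·m⁻²·s³·A) · (kg⁻¹·s²·A) · (kg²·m⁴·s⁻⁴·A⁻²) · (s⁻¹·A⁻¹) · s⁻¹ · K⁻¹ · (kg⁻²·m⁻⁴·s⁶·A⁴) · m⁻² = kg⁻²·m⁻⁸·s⁹·A³·K⁻¹.
Both reduce to kg⁻²·m⁻⁸·s⁹·A³·K⁻¹.

Yes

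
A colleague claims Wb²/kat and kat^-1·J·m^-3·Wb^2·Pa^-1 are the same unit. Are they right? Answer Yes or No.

Left side:
  kat = mol/s = s⁻¹·mol (catalytic activity).
  So kat⁻¹ = s·mol⁻¹.
  Wb = V·s (flux: a volt is a weber per second),
      = kg·m²·s⁻²·A⁻¹.
  So Wb² = kg²·m⁴·s⁻⁴·A⁻².
  Combining: kat⁻¹·Wb² = (s·mol⁻¹) · (kg²·m⁴·s⁻⁴·A⁻²) = kg²·m⁴·s⁻³·A⁻²·mol⁻¹.
Right side:
  kat = s⁻¹·mol.
  So kat⁻¹ = s·mol⁻¹.
  J = kg·m²·s⁻².
  Wb = kg·m²·s⁻²·A⁻¹.
  So Wb² = kg²·m⁴·s⁻⁴·A⁻².
  Pa = kg·m⁻¹·s⁻².
  So Pa⁻¹ = kg⁻¹·m·s².
  Combining: kat⁻¹·J·m⁻³·Wb²·Pa⁻¹ = (s·mol⁻¹) · (kg·m²·s⁻²) · m⁻³ · (kg²·m⁴·s⁻⁴·A⁻²) · (kg⁻¹·m·s²) = kg²·m⁴·s⁻³·A⁻²·mol⁻¹.
Both reduce to kg²·m⁴·s⁻³·A⁻²·mol⁻¹.

Yes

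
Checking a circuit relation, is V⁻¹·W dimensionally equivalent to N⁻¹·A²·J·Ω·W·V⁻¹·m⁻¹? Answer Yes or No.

No

Left side:
  V = kg·m²·s⁻³·A⁻¹.
  So V⁻¹ = kg⁻¹·m⁻²·s³·A.
  W = kg·m²·s⁻³.
  Combining: V⁻¹·W = (kg⁻¹·m⁻²·s³·A) · (kg·m²·s⁻³) = A.
Right side:
  N = kg·m/s² = kg·m·s⁻² (force = mass × acceleration).
  So N⁻¹ = kg⁻¹·m⁻¹·s².
  J = N·m (work = force × distance),
      = kg·m²·s⁻².
  Ω = V/A (resistance = voltage per current),
      = kg·m²·s⁻³·A⁻².
  W = J/s (power = energy per time),
      = kg·m²·s⁻³.
  V = W/A (potential = power per current),
      = kg·m²·s⁻³·A⁻¹.
  So V⁻¹ = kg⁻¹·m⁻²·s³·A.
  Combining: N⁻¹·A²·J·Ω·W·V⁻¹·m⁻¹ = (kg⁻¹·m⁻¹·s²) · A² · (kg·m²·s⁻²) · (kg·m²·s⁻³·A⁻²) · (kg·m²·s⁻³) · (kg⁻¹·m⁻²·s³·A) · m⁻¹ = kg·m²·s⁻³·A.
Left is A; right is kg·m²·s⁻³·A — different.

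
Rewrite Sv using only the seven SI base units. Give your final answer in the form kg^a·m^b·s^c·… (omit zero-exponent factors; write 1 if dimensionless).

m²·s⁻²

Sv = m²·s⁻².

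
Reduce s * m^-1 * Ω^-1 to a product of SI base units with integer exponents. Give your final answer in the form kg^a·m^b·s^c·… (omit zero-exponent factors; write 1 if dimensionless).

Ω = V/A (resistance = voltage per current),
    = kg·m²·s⁻³·A⁻².
So Ω⁻¹ = kg⁻¹·m⁻²·s³·A².
Combining: s·m⁻¹·Ω⁻¹ = s · m⁻¹ · (kg⁻¹·m⁻²·s³·A²) = kg⁻¹·m⁻³·s⁴·A².

kg⁻¹·m⁻³·s⁴·A²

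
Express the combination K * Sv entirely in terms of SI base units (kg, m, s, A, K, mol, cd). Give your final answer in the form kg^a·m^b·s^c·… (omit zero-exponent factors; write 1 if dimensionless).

Sv = J/kg (equivalent dose = energy per mass),
    = m²·s⁻².
Combining: K·Sv = K · (m²·s⁻²) = m²·s⁻²·K.

m²·s⁻²·K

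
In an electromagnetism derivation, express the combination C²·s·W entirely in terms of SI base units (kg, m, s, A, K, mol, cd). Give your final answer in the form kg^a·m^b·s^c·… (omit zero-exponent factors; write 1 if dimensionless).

kg·m²·A²

C = A·s = s·A (charge = current × time).
So C² = s²·A².
W = J/s (power = energy per time),
    = kg·m²·s⁻³.
Combining: C²·s·W = (s²·A²) · s · (kg·m²·s⁻³) = kg·m²·A².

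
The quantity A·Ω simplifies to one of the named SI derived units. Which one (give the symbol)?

V

Ω = V/A (resistance = voltage per current),
    = kg·m²·s⁻³·A⁻².
Combining: A·Ω = A · (kg·m²·s⁻³·A⁻²) = kg·m²·s⁻³·A⁻¹.
kg·m²·s⁻³·A⁻¹ is the base-SI form of the volt.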